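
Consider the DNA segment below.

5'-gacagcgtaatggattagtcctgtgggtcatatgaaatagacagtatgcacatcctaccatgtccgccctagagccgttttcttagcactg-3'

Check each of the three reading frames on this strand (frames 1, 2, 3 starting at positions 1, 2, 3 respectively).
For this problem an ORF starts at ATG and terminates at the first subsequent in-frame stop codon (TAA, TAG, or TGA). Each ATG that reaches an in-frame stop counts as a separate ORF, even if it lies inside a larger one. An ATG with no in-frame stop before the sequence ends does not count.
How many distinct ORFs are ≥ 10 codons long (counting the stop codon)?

Frame 1: GAC AGC GTA ATG GAT TAG TCC TGT GGG TCA TAT GAA ATA GAC AGT ATG CAC ATC CTA CCA TGT CCG CCC TAG AGC CGT TTT CTT AGC ACT — ATG at 10, stop TAG at 16 → 9 nt; ATG at 46, stop TAG at 70 → 27 nt.
Frame 2: ACA GCG TAA TGG ATT AGT CCT GTG GGT CAT ATG AAA TAG ACA GTA TGC ACA TCC TAC CAT GTC CGC CCT AGA GCC GTT TTC TTA GCA CTG — ATG at 32, stop TAG at 38 → 9 nt.
Frame 3: CAG CGT AAT GGA TTA GTC CTG TGG GTC ATA TGA AAT AGA CAG TAT GCA CAT CCT ACC ATG TCC GCC CTA GAG CCG TTT TCT TAG CAC — ATG at 60, stop TAG at 84 → 27 nt.
No ORF reaches 10 codons. Count = 0.

0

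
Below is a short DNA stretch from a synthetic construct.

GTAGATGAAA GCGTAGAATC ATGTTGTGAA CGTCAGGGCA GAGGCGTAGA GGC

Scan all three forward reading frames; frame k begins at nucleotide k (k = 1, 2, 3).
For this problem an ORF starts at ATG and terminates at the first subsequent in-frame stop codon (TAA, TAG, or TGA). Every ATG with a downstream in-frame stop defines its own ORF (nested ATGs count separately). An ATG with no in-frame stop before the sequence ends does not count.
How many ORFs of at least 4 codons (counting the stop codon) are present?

1

Frame 1: GTA GAT GAA AGC GTA GAA TCA TGT TGT GAA CGT CAG GGC AGA GGC GTA GAG — no ATG→stop ORF.
Frame 2: TAG ATG AAA GCG TAG AAT CAT GTT GTG AAC GTC AGG GCA GAG GCG TAG AGG — ATG at 5, stop TAG at 14 → 12 nt.
Frame 3: AGA TGA AAG CGT AGA ATC ATG TTG TGA ACG TCA GGG CAG AGG CGT AGA GGC — ATG at 21, stop TGA at 27 → 9 nt.
ORFs ≥ 4 codons: frame 2 5–16 (4 codons). Count = 1.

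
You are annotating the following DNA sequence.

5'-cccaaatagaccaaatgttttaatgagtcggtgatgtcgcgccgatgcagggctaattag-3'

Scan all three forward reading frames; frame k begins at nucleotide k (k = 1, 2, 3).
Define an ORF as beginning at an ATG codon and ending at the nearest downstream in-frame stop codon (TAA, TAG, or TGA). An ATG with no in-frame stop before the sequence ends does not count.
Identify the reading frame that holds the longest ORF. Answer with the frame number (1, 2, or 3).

1

Frame 1: CCC AAA TAG ACC AAA TGT TTT AAT GAG TCG GTG ATG TCG CGC CGA TGC AGG GCT AAT TAG — ATG at 34, stop TAG at 58 → 27 nt.
Frame 2: CCA AAT AGA CCA AAT GTT TTA ATG AGT CGG TGA TGT CGC GCC GAT GCA GGG CTA ATT — ATG at 23, stop TGA at 32 → 12 nt.
Frame 3: CAA ATA GAC CAA ATG TTT TAA TGA GTC GGT GAT GTC GCG CCG ATG CAG GGC TAA TTA — ATG at 15, stop TAA at 21 → 9 nt; ATG at 45, stop TAA at 54 → 12 nt.
Longest ORF is 27 nt in frame 1 (positions 34–60).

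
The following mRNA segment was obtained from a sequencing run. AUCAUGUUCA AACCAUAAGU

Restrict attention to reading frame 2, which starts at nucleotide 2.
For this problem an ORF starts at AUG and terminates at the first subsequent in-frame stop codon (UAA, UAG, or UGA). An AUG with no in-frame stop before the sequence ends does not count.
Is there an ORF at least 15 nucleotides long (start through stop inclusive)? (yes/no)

no

Frame 2: UCA UGU UCA AAC CAU AAG — no AUG→stop ORF.
Largest ORF found is 0 nucleotides < 15, so no.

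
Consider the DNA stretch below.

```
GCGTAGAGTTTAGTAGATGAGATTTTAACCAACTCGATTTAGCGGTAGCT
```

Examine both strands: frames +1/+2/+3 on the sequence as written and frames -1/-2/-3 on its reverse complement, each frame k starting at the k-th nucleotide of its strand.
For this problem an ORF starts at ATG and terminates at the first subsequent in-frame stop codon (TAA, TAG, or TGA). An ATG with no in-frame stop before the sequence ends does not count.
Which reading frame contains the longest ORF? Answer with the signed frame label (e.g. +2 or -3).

+2

Reverse complement (5'→3'): AGCTACCGCTAAATCGAGTTGGTTAAAATCTCATCTACTAAACTCTACGC
Frame +1: GCG TAG AGT TTA GTA GAT GAG ATT TTA ACC AAC TCG ATT TAG CGG TAG — no ATG→stop ORF.
Frame +2: CGT AGA GTT TAG TAG ATG AGA TTT TAA CCA ACT CGA TTT AGC GGT AGC — ATG at 17, stop TAA at 26 → 12 nt.
Frame +3: GTA GAG TTT AGT AGA TGA GAT TTT AAC CAA CTC GAT TTA GCG GTA GCT — no ATG→stop ORF.
Frame -1: AGC TAC CGC TAA ATC GAG TTG GTT AAA ATC TCA TCT ACT AAA CTC TAC — no ATG→stop ORF.
Frame -2: GCT ACC GCT AAA TCG AGT TGG TTA AAA TCT CAT CTA CTA AAC TCT ACG — no ATG→stop ORF.
Frame -3: CTA CCG CTA AAT CGA GTT GGT TAA AAT CTC ATC TAC TAA ACT CTA CGC — no ATG→stop ORF.
Longest ORF is 12 nt in frame +2 (positions 17–28).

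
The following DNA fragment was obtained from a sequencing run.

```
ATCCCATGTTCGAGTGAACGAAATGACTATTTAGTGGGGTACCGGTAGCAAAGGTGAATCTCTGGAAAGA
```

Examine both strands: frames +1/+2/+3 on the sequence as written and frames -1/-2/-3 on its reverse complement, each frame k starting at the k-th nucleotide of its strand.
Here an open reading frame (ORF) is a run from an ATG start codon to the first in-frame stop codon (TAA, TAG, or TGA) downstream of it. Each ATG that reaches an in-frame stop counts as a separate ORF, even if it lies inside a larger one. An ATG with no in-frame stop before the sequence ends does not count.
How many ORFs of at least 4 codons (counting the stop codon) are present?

2

Reverse complement (5'→3'): TCTTTCCAGAGATTCACCTTTGCTACCGGTACCCCACTAAATAGTCATTTCGTTCACTCGAACATGGGAT
Frame +1: ATC CCA TGT TCG AGT GAA CGA AAT GAC TAT TTA GTG GGG TAC CGG TAG CAA AGG TGA ATC TCT GGA AAG — no ATG→stop ORF.
Frame +2: TCC CAT GTT CGA GTG AAC GAA ATG ACT ATT TAG TGG GGT ACC GGT AGC AAA GGT GAA TCT CTG GAA AGA — ATG at 23, stop TAG at 32 → 12 nt.
Frame +3: CCC ATG TTC GAG TGA ACG AAA TGA CTA TTT AGT GGG GTA CCG GTA GCA AAG GTG AAT CTC TGG AAA — ATG at 6, stop TGA at 15 → 12 nt.
Frame -1: TCT TTC CAG AGA TTC ACC TTT GCT ACC GGT ACC CCA CTA AAT AGT CAT TTC GTT CAC TCG AAC ATG GGA — no ATG→stop ORF.
Frame -2: CTT TCC AGA GAT TCA CCT TTG CTA CCG GTA CCC CAC TAA ATA GTC ATT TCG TTC ACT CGA ACA TGG GAT — no ATG→stop ORF.
Frame -3: TTT CCA GAG ATT CAC CTT TGC TAC CGG TAC CCC ACT AAA TAG TCA TTT CGT TCA CTC GAA CAT GGG — no ATG→stop ORF.
ORFs ≥ 4 codons: frame +2 23–34 (4 codons), frame +3 6–17 (4 codons). Count = 2.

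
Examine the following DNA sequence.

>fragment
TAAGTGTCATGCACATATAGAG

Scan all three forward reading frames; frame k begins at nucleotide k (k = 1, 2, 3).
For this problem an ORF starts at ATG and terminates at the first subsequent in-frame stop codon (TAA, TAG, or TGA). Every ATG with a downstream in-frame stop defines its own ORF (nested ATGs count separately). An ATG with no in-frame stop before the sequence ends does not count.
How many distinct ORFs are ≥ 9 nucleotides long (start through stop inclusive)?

Frame 1: TAA GTG TCA TGC ACA TAT AGA — no ATG→stop ORF.
Frame 2: AAG TGT CAT GCA CAT ATA GAG — no ATG→stop ORF.
Frame 3: AGT GTC ATG CAC ATA TAG — ATG at 9, stop TAG at 18 → 12 nt.
ORFs ≥ 9 nucleotides: frame 3 9–20 (12 nucleotides). Count = 1.

1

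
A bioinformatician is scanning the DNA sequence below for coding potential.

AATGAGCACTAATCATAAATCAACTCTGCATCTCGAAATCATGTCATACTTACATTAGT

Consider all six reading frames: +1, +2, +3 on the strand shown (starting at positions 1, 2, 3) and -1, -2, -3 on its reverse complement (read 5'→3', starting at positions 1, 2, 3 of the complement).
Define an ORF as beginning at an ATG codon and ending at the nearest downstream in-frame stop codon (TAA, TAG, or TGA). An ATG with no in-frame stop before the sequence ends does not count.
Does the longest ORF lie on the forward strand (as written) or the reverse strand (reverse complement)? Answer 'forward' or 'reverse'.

Reverse complement (5'→3'): ACTAATGTAAGTATGACATGATTTCGAGATGCAGAGTTGATTTATGATTAGTGCTCATT
Frame +1: AAT GAG CAC TAA TCA TAA ATC AAC TCT GCA TCT CGA AAT CAT GTC ATA CTT ACA TTA — no ATG→stop ORF.
Frame +2: ATG AGC ACT AAT CAT AAA TCA ACT CTG CAT CTC GAA ATC ATG TCA TAC TTA CAT TAG — ATG at 2, stop TAG at 56 → 57 nt; ATG at 41, stop TAG at 56 → 18 nt.
Frame +3: TGA GCA CTA ATC ATA AAT CAA CTC TGC ATC TCG AAA TCA TGT CAT ACT TAC ATT AGT — no ATG→stop ORF.
Frame -1: ACT AAT GTA AGT ATG ACA TGA TTT CGA GAT GCA GAG TTG ATT TAT GAT TAG TGC TCA — ATG at 13, stop TGA at 19 → 9 nt.
Frame -2: CTA ATG TAA GTA TGA CAT GAT TTC GAG ATG CAG AGT TGA TTT ATG ATT AGT GCT CAT — ATG at 5, stop TAA at 8 → 6 nt; ATG at 29, stop TGA at 38 → 12 nt.
Frame -3: TAA TGT AAG TAT GAC ATG ATT TCG AGA TGC AGA GTT GAT TTA TGA TTA GTG CTC ATT — ATG at 18, stop TGA at 45 → 30 nt.
Forward-strand max 57 nt; reverse-strand max 30 nt. The forward strand has the longer ORF.

forward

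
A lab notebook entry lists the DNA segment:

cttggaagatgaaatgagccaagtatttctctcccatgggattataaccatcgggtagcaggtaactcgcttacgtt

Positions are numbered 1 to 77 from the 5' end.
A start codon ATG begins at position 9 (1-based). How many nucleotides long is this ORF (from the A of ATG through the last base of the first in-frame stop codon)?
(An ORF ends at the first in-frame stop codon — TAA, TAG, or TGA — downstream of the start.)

Codons from position 9: ATG (9–11), AAA (12–14), TGA (15–17).
TGA is the first in-frame stop; ORF spans 9–17, 9 nucleotides.

9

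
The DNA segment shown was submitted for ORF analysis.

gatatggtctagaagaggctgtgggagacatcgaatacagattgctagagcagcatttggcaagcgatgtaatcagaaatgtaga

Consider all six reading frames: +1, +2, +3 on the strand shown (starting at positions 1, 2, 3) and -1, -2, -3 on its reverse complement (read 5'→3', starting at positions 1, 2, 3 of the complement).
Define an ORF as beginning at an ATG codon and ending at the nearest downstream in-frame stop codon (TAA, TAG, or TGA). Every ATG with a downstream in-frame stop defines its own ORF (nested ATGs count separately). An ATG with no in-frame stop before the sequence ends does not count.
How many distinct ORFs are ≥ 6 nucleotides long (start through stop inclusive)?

Reverse complement (5'→3'): TCTACATTTCTGATTACATCGCTTGCCAAATGCTGCTCTAGCAATCTGTATTCGATGTCTCCCACAGCCTCTTCTAGACCATATC
Frame +1: GAT ATG GTC TAG AAG AGG CTG TGG GAG ACA TCG AAT ACA GAT TGC TAG AGC AGC ATT TGG CAA GCG ATG TAA TCA GAA ATG TAG — ATG at 4, stop TAG at 10 → 9 nt; ATG at 67, stop TAA at 70 → 6 nt; ATG at 79, stop TAG at 82 → 6 nt.
Frame +2: ATA TGG TCT AGA AGA GGC TGT GGG AGA CAT CGA ATA CAG ATT GCT AGA GCA GCA TTT GGC AAG CGA TGT AAT CAG AAA TGT AGA — no ATG→stop ORF.
Frame +3: TAT GGT CTA GAA GAG GCT GTG GGA GAC ATC GAA TAC AGA TTG CTA GAG CAG CAT TTG GCA AGC GAT GTA ATC AGA AAT GTA — no ATG→stop ORF.
Frame -1: TCT ACA TTT CTG ATT ACA TCG CTT GCC AAA TGC TGC TCT AGC AAT CTG TAT TCG ATG TCT CCC ACA GCC TCT TCT AGA CCA TAT — no ATG→stop ORF.
Frame -2: CTA CAT TTC TGA TTA CAT CGC TTG CCA AAT GCT GCT CTA GCA ATC TGT ATT CGA TGT CTC CCA CAG CCT CTT CTA GAC CAT ATC — no ATG→stop ORF.
Frame -3: TAC ATT TCT GAT TAC ATC GCT TGC CAA ATG CTG CTC TAG CAA TCT GTA TTC GAT GTC TCC CAC AGC CTC TTC TAG ACC ATA — ATG at 30, stop TAG at 39 → 12 nt.
ORFs ≥ 6 nucleotides: frame +1 4–12 (9 nucleotides), frame +1 67–72 (6 nucleotides), frame +1 79–84 (6 nucleotides), frame -3 30–41 (12 nucleotides). Count = 4.

4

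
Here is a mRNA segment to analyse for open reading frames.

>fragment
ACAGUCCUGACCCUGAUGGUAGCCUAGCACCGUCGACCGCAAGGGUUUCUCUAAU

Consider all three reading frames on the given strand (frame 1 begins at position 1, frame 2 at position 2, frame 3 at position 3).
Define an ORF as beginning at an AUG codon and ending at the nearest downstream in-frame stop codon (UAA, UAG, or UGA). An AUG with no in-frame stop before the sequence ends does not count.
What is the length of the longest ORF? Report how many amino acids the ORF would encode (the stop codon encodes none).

Frame 1: ACA GUC CUG ACC CUG AUG GUA GCC UAG CAC CGU CGA CCG CAA GGG UUU CUC UAA — AUG at 16, stop UAG at 25 → 12 nt.
Frame 2: CAG UCC UGA CCC UGA UGG UAG CCU AGC ACC GUC GAC CGC AAG GGU UUC UCU AAU — no AUG→stop ORF.
Frame 3: AGU CCU GAC CCU GAU GGU AGC CUA GCA CCG UCG ACC GCA AGG GUU UCU CUA — no AUG→stop ORF.
Longest: frame 1, positions 16–27, 12 nt = 4 codons = 3 aa. → 3 amino acids.

3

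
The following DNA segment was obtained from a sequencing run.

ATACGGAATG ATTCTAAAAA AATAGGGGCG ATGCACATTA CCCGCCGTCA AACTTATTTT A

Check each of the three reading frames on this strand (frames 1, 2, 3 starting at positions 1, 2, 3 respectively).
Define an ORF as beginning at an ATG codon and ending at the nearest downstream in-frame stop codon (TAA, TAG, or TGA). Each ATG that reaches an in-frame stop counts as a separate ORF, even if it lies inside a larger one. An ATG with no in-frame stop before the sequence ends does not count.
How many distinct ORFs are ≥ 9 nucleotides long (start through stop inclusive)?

1

Frame 1: ATA CGG AAT GAT TCT AAA AAA ATA GGG GCG ATG CAC ATT ACC CGC CGT CAA ACT TAT TTT — no ATG→stop ORF.
Frame 2: TAC GGA ATG ATT CTA AAA AAA TAG GGG CGA TGC ACA TTA CCC GCC GTC AAA CTT ATT TTA — ATG at 8, stop TAG at 23 → 18 nt.
Frame 3: ACG GAA TGA TTC TAA AAA AAT AGG GGC GAT GCA CAT TAC CCG CCG TCA AAC TTA TTT — no ATG→stop ORF.
ORFs ≥ 9 nucleotides: frame 2 8–25 (18 nucleotides). Count = 1.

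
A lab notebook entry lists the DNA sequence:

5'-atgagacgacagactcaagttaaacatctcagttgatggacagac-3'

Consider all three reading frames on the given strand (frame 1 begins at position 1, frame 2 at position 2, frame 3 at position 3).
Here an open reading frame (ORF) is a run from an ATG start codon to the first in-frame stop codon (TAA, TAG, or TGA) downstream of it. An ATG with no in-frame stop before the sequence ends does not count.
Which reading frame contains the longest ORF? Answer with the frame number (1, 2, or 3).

Frame 1: ATG AGA CGA CAG ACT CAA GTT AAA CAT CTC AGT TGA TGG ACA GAC — ATG at 1, stop TGA at 34 → 36 nt.
Frame 2: TGA GAC GAC AGA CTC AAG TTA AAC ATC TCA GTT GAT GGA CAG — no ATG→stop ORF.
Frame 3: GAG ACG ACA GAC TCA AGT TAA ACA TCT CAG TTG ATG GAC AGA — no ATG→stop ORF.
Longest ORF is 36 nt in frame 1 (positions 1–36).

1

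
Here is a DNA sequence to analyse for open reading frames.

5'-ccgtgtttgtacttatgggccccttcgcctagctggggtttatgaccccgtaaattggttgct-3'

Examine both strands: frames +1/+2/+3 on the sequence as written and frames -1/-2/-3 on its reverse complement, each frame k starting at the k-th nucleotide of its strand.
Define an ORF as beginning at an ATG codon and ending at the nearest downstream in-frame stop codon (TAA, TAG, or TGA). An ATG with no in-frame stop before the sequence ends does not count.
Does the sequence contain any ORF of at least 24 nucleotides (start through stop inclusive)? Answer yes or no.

no

Reverse complement (5'→3'): AGCAACCAATTTACGGGGTCATAAACCCCAGCTAGGCGAAGGGGCCCATAAGTACAAACACGG
Frame +1: CCG TGT TTG TAC TTA TGG GCC CCT TCG CCT AGC TGG GGT TTA TGA CCC CGT AAA TTG GTT GCT — no ATG→stop ORF.
Frame +2: CGT GTT TGT ACT TAT GGG CCC CTT CGC CTA GCT GGG GTT TAT GAC CCC GTA AAT TGG TTG — no ATG→stop ORF.
Frame +3: GTG TTT GTA CTT ATG GGC CCC TTC GCC TAG CTG GGG TTT ATG ACC CCG TAA ATT GGT TGC — ATG at 15, stop TAG at 30 → 18 nt; ATG at 42, stop TAA at 51 → 12 nt.
Frame -1: AGC AAC CAA TTT ACG GGG TCA TAA ACC CCA GCT AGG CGA AGG GGC CCA TAA GTA CAA ACA CGG — no ATG→stop ORF.
Frame -2: GCA ACC AAT TTA CGG GGT CAT AAA CCC CAG CTA GGC GAA GGG GCC CAT AAG TAC AAA CAC — no ATG→stop ORF.
Frame -3: CAA CCA ATT TAC GGG GTC ATA AAC CCC AGC TAG GCG AAG GGG CCC ATA AGT ACA AAC ACG — no ATG→stop ORF.
Largest ORF found is 18 nucleotides < 24, so no.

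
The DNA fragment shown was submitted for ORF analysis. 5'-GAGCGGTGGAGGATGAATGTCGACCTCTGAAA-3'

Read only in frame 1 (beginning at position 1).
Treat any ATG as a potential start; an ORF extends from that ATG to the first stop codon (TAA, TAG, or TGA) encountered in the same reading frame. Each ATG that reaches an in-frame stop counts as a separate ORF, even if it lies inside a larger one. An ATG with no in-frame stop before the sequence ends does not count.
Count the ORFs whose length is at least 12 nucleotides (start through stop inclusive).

1

Frame 1: GAG CGG TGG AGG ATG AAT GTC GAC CTC TGA — ATG at 13, stop TGA at 28 → 18 nt.
ORFs ≥ 12 nucleotides: frame 1 13–30 (18 nucleotides). Count = 1.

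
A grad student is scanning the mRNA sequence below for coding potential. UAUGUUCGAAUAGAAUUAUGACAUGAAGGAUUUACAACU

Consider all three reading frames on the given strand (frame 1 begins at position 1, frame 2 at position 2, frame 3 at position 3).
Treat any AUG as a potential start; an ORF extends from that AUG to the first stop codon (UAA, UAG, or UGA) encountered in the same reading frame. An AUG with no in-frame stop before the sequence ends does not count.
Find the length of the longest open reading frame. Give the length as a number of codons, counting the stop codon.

Frame 1: UAU GUU CGA AUA GAA UUA UGA CAU GAA GGA UUU ACA ACU — no AUG→stop ORF.
Frame 2: AUG UUC GAA UAG AAU UAU GAC AUG AAG GAU UUA CAA — AUG at 2, stop UAG at 11 → 12 nt.
Frame 3: UGU UCG AAU AGA AUU AUG ACA UGA AGG AUU UAC AAC — AUG at 18, stop UGA at 24 → 9 nt.
Longest: frame 2, positions 2–13, 12 nt = 4 codons = 3 aa. → 4 codons.

4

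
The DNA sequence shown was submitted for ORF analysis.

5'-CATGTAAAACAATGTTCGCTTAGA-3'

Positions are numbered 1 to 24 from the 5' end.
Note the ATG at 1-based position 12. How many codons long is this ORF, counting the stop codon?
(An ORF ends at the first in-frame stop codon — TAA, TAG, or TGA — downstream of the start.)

Codons from position 12: ATG (12–14), TTC (15–17), GCT (18–20), TAG (21–23).
TAG is the first in-frame stop; that's 4 codons including the stop.

4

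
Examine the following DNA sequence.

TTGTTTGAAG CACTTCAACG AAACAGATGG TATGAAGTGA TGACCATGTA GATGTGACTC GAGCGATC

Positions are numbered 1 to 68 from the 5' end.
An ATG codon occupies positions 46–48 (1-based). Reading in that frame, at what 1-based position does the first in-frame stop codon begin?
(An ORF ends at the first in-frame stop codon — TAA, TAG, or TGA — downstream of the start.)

49

Codons from position 46: ATG (46–48), TAG (49–51).
TAG is a stop codon; it begins at position 49.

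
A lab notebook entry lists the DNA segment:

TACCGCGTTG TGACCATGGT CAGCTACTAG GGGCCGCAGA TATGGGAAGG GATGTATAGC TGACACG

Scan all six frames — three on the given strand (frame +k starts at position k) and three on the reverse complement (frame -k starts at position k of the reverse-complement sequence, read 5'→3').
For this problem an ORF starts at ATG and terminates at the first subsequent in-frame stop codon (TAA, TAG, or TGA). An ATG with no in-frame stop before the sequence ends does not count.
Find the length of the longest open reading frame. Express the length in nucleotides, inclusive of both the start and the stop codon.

18

Reverse complement (5'→3'): CGTGTCAGCTATACATCCCTTCCCATATCTGCGGCCCCTAGTAGCTGACCATGGTCACAACGCGGTA
Frame +1: TAC CGC GTT GTG ACC ATG GTC AGC TAC TAG GGG CCG CAG ATA TGG GAA GGG ATG TAT AGC TGA CAC — ATG at 16, stop TAG at 28 → 15 nt; ATG at 52, stop TGA at 61 → 12 nt.
Frame +2: ACC GCG TTG TGA CCA TGG TCA GCT ACT AGG GGC CGC AGA TAT GGG AAG GGA TGT ATA GCT GAC ACG — no ATG→stop ORF.
Frame +3: CCG CGT TGT GAC CAT GGT CAG CTA CTA GGG GCC GCA GAT ATG GGA AGG GAT GTA TAG CTG ACA — ATG at 42, stop TAG at 57 → 18 nt.
Frame -1: CGT GTC AGC TAT ACA TCC CTT CCC ATA TCT GCG GCC CCT AGT AGC TGA CCA TGG TCA CAA CGC GGT — no ATG→stop ORF.
Frame -2: GTG TCA GCT ATA CAT CCC TTC CCA TAT CTG CGG CCC CTA GTA GCT GAC CAT GGT CAC AAC GCG GTA — no ATG→stop ORF.
Frame -3: TGT CAG CTA TAC ATC CCT TCC CAT ATC TGC GGC CCC TAG TAG CTG ACC ATG GTC ACA ACG CGG — no ATG→stop ORF.
Longest: frame +3, positions 42–59, 18 nt = 6 codons = 5 aa. → 18 nucleotides.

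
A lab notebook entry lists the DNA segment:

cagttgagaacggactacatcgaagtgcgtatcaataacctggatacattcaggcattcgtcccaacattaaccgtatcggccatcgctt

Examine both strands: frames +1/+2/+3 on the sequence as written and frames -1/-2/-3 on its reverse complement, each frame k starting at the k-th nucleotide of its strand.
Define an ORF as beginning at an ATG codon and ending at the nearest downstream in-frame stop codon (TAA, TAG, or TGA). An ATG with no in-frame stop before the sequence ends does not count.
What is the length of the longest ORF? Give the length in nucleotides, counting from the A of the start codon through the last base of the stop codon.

Reverse complement (5'→3'): AAGCGATGGCCGATACGGTTAATGTTGGGACGAATGCCTGAATGTATCCAGGTTATTGATACGCACTTCGATGTAGTCCGTTCTCAACTG
Frame +1: CAG TTG AGA ACG GAC TAC ATC GAA GTG CGT ATC AAT AAC CTG GAT ACA TTC AGG CAT TCG TCC CAA CAT TAA CCG TAT CGG CCA TCG CTT — no ATG→stop ORF.
Frame +2: AGT TGA GAA CGG ACT ACA TCG AAG TGC GTA TCA ATA ACC TGG ATA CAT TCA GGC ATT CGT CCC AAC ATT AAC CGT ATC GGC CAT CGC — no ATG→stop ORF.
Frame +3: GTT GAG AAC GGA CTA CAT CGA AGT GCG TAT CAA TAA CCT GGA TAC ATT CAG GCA TTC GTC CCA ACA TTA ACC GTA TCG GCC ATC GCT — no ATG→stop ORF.
Frame -1: AAG CGA TGG CCG ATA CGG TTA ATG TTG GGA CGA ATG CCT GAA TGT ATC CAG GTT ATT GAT ACG CAC TTC GAT GTA GTC CGT TCT CAA CTG — no ATG→stop ORF.
Frame -2: AGC GAT GGC CGA TAC GGT TAA TGT TGG GAC GAA TGC CTG AAT GTA TCC AGG TTA TTG ATA CGC ACT TCG ATG TAG TCC GTT CTC AAC — ATG at 71, stop TAG at 74 → 6 nt.
Frame -3: GCG ATG GCC GAT ACG GTT AAT GTT GGG ACG AAT GCC TGA ATG TAT CCA GGT TAT TGA TAC GCA CTT CGA TGT AGT CCG TTC TCA ACT — ATG at 6, stop TGA at 39 → 36 nt; ATG at 42, stop TGA at 57 → 18 nt.
Longest: frame -3, positions 6–41, 36 nt = 12 codons = 11 aa. → 36 nucleotides.

36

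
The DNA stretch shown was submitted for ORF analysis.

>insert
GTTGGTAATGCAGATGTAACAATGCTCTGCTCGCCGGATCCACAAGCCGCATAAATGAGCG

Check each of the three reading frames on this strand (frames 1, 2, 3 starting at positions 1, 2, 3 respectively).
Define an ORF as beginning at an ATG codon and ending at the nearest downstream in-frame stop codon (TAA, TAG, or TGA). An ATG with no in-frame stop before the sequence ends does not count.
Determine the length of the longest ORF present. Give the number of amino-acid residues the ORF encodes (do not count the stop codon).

Frame 1: GTT GGT AAT GCA GAT GTA ACA ATG CTC TGC TCG CCG GAT CCA CAA GCC GCA TAA ATG AGC — ATG at 22, stop TAA at 52 → 33 nt.
Frame 2: TTG GTA ATG CAG ATG TAA CAA TGC TCT GCT CGC CGG ATC CAC AAG CCG CAT AAA TGA GCG — ATG at 8, stop TAA at 17 → 12 nt; ATG at 14, stop TAA at 17 → 6 nt.
Frame 3: TGG TAA TGC AGA TGT AAC AAT GCT CTG CTC GCC GGA TCC ACA AGC CGC ATA AAT GAG — no ATG→stop ORF.
Longest: frame 1, positions 22–54, 33 nt = 11 codons = 10 aa. → 10 amino acids.

10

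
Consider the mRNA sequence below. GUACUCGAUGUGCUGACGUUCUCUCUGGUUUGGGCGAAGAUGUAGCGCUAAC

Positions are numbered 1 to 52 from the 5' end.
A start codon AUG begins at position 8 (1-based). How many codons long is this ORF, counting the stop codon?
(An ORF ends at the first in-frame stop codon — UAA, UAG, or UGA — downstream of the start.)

Codons from position 8: AUG (8–10), UGC (11–13), UGA (14–16).
UGA is the first in-frame stop; that's 3 codons including the stop.

3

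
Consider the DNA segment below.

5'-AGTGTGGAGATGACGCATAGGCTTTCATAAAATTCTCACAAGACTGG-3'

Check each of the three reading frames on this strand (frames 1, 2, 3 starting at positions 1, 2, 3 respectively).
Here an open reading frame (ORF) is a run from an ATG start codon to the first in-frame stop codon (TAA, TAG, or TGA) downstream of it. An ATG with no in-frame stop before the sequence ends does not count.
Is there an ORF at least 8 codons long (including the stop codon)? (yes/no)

Frame 1: AGT GTG GAG ATG ACG CAT AGG CTT TCA TAA AAT TCT CAC AAG ACT — ATG at 10, stop TAA at 28 → 21 nt.
Frame 2: GTG TGG AGA TGA CGC ATA GGC TTT CAT AAA ATT CTC ACA AGA CTG — no ATG→stop ORF.
Frame 3: TGT GGA GAT GAC GCA TAG GCT TTC ATA AAA TTC TCA CAA GAC TGG — no ATG→stop ORF.
Largest ORF found is 7 codons < 8, so no.

no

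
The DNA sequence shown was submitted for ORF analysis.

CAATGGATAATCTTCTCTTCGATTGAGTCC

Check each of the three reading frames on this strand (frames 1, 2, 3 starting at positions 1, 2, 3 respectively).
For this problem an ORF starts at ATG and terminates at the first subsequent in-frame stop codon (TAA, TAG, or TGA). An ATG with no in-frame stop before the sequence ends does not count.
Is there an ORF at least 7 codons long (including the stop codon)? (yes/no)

yes

Frame 1: CAA TGG ATA ATC TTC TCT TCG ATT GAG TCC — no ATG→stop ORF.
Frame 2: AAT GGA TAA TCT TCT CTT CGA TTG AGT — no ATG→stop ORF.
Frame 3: ATG GAT AAT CTT CTC TTC GAT TGA GTC — ATG at 3, stop TGA at 24 → 24 nt.
Frame 3 has an ORF of 8 codons (positions 3–26) ≥ 7, so yes.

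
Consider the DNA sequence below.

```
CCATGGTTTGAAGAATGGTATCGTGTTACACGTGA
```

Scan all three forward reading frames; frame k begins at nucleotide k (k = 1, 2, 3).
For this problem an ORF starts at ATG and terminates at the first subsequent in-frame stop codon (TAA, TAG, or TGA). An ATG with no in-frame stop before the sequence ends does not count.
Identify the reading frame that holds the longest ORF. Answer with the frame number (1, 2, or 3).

Frame 1: CCA TGG TTT GAA GAA TGG TAT CGT GTT ACA CGT — no ATG→stop ORF.
Frame 2: CAT GGT TTG AAG AAT GGT ATC GTG TTA CAC GTG — no ATG→stop ORF.
Frame 3: ATG GTT TGA AGA ATG GTA TCG TGT TAC ACG TGA — ATG at 3, stop TGA at 9 → 9 nt; ATG at 15, stop TGA at 33 → 21 nt.
Longest ORF is 21 nt in frame 3 (positions 15–35).

3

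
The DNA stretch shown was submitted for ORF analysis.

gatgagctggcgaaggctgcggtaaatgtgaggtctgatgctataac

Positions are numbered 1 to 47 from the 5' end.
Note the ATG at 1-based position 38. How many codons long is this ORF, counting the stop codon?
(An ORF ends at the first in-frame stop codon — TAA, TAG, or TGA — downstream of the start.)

Codons from position 38: ATG (38–40), CTA (41–43), TAA (44–46).
TAA is the first in-frame stop; that's 3 codons including the stop.

3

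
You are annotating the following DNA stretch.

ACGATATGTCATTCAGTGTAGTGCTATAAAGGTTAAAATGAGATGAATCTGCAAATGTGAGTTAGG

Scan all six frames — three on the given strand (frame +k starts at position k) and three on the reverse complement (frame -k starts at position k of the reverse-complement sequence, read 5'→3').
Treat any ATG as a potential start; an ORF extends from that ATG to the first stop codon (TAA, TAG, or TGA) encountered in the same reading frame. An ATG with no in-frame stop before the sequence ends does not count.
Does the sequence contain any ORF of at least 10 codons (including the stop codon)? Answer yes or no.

no

Reverse complement (5'→3'): CCTAACTCACATTTGCAGATTCATCTCATTTTAACCTTTATAGCACTACACTGAATGACATATCGT
Frame +1: ACG ATA TGT CAT TCA GTG TAG TGC TAT AAA GGT TAA AAT GAG ATG AAT CTG CAA ATG TGA GTT AGG — ATG at 43, stop TGA at 58 → 18 nt; ATG at 55, stop TGA at 58 → 6 nt.
Frame +2: CGA TAT GTC ATT CAG TGT AGT GCT ATA AAG GTT AAA ATG AGA TGA ATC TGC AAA TGT GAG TTA — ATG at 38, stop TGA at 44 → 9 nt.
Frame +3: GAT ATG TCA TTC AGT GTA GTG CTA TAA AGG TTA AAA TGA GAT GAA TCT GCA AAT GTG AGT TAG — ATG at 6, stop TAA at 27 → 24 nt.
Frame -1: CCT AAC TCA CAT TTG CAG ATT CAT CTC ATT TTA ACC TTT ATA GCA CTA CAC TGA ATG ACA TAT CGT — no ATG→stop ORF.
Frame -2: CTA ACT CAC ATT TGC AGA TTC ATC TCA TTT TAA CCT TTA TAG CAC TAC ACT GAA TGA CAT ATC — no ATG→stop ORF.
Frame -3: TAA CTC ACA TTT GCA GAT TCA TCT CAT TTT AAC CTT TAT AGC ACT ACA CTG AAT GAC ATA TCG — no ATG→stop ORF.
Largest ORF found is 8 codons < 10, so no.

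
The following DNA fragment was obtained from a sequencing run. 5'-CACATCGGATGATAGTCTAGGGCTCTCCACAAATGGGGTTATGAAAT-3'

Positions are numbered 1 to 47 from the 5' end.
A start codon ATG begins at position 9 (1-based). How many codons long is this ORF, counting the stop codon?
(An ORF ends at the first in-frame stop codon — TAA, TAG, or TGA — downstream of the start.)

Codons from position 9: ATG (9–11), ATA (12–14), GTC (15–17), TAG (18–20).
TAG is the first in-frame stop; that's 4 codons including the stop.

4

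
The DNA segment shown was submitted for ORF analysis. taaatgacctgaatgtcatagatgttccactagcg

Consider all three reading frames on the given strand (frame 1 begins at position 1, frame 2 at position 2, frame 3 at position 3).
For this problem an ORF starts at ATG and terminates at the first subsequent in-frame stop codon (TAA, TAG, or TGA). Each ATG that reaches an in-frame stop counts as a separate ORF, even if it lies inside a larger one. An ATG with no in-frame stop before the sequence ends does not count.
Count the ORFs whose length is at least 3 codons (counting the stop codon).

Frame 1: TAA ATG ACC TGA ATG TCA TAG ATG TTC CAC TAG — ATG at 4, stop TGA at 10 → 9 nt; ATG at 13, stop TAG at 19 → 9 nt; ATG at 22, stop TAG at 31 → 12 nt.
Frame 2: AAA TGA CCT GAA TGT CAT AGA TGT TCC ACT AGC — no ATG→stop ORF.
Frame 3: AAT GAC CTG AAT GTC ATA GAT GTT CCA CTA GCG — no ATG→stop ORF.
ORFs ≥ 3 codons: frame 1 4–12 (3 codons), frame 1 13–21 (3 codons), frame 1 22–33 (4 codons). Count = 3.

3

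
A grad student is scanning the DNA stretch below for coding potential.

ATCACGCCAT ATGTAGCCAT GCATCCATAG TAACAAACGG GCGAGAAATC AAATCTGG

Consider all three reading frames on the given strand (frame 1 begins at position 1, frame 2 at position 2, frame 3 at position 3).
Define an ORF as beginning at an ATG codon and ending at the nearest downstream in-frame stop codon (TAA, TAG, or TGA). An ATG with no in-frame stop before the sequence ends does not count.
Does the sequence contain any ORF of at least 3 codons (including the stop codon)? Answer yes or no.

yes

Frame 1: ATC ACG CCA TAT GTA GCC ATG CAT CCA TAG TAA CAA ACG GGC GAG AAA TCA AAT CTG — ATG at 19, stop TAG at 28 → 12 nt.
Frame 2: TCA CGC CAT ATG TAG CCA TGC ATC CAT AGT AAC AAA CGG GCG AGA AAT CAA ATC TGG — ATG at 11, stop TAG at 14 → 6 nt.
Frame 3: CAC GCC ATA TGT AGC CAT GCA TCC ATA GTA ACA AAC GGG CGA GAA ATC AAA TCT — no ATG→stop ORF.
Frame 1 has an ORF of 4 codons (positions 19–30) ≥ 3, so yes.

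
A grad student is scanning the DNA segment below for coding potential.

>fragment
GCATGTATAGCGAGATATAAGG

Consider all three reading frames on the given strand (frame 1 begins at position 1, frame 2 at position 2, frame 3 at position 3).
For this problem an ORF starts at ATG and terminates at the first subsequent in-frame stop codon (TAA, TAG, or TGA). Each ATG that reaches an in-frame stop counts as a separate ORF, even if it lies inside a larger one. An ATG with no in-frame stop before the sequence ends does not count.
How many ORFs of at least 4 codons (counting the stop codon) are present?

1

Frame 1: GCA TGT ATA GCG AGA TAT AAG — no ATG→stop ORF.
Frame 2: CAT GTA TAG CGA GAT ATA AGG — no ATG→stop ORF.
Frame 3: ATG TAT AGC GAG ATA TAA — ATG at 3, stop TAA at 18 → 18 nt.
ORFs ≥ 4 codons: frame 3 3–20 (6 codons). Count = 1.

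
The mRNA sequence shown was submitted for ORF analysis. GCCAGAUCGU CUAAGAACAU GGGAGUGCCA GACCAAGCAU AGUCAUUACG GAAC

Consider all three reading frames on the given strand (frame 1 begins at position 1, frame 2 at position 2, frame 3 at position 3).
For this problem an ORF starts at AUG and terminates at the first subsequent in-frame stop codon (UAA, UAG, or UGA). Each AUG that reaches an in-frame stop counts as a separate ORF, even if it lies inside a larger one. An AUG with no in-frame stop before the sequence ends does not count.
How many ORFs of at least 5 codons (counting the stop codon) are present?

1

Frame 1: GCC AGA UCG UCU AAG AAC AUG GGA GUG CCA GAC CAA GCA UAG UCA UUA CGG AAC — AUG at 19, stop UAG at 40 → 24 nt.
Frame 2: CCA GAU CGU CUA AGA ACA UGG GAG UGC CAG ACC AAG CAU AGU CAU UAC GGA — no AUG→stop ORF.
Frame 3: CAG AUC GUC UAA GAA CAU GGG AGU GCC AGA CCA AGC AUA GUC AUU ACG GAA — no AUG→stop ORF.
ORFs ≥ 5 codons: frame 1 19–42 (8 codons). Count = 1.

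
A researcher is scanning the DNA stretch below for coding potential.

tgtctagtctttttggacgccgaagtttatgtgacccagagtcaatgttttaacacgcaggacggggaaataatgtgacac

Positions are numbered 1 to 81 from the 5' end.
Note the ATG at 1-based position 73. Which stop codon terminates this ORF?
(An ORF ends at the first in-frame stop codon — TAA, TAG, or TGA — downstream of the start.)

Codons from position 73: ATG (73–75), TGA (76–78).
The first in-frame stop codon is TGA.

TGA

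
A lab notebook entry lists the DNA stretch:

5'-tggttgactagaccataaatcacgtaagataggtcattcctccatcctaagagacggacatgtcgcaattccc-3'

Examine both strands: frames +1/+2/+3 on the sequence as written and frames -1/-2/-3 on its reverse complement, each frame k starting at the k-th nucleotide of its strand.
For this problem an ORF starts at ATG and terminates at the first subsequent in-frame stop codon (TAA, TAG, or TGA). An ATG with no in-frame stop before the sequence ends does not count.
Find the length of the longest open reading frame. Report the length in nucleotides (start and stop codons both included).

Reverse complement (5'→3'): GGGAATTGCGACATGTCCGTCTCTTAGGATGGAGGAATGACCTATCTTACGTGATTTATGGTCTAGTCAACCA
Frame +1: TGG TTG ACT AGA CCA TAA ATC ACG TAA GAT AGG TCA TTC CTC CAT CCT AAG AGA CGG ACA TGT CGC AAT TCC — no ATG→stop ORF.
Frame +2: GGT TGA CTA GAC CAT AAA TCA CGT AAG ATA GGT CAT TCC TCC ATC CTA AGA GAC GGA CAT GTC GCA ATT CCC — no ATG→stop ORF.
Frame +3: GTT GAC TAG ACC ATA AAT CAC GTA AGA TAG GTC ATT CCT CCA TCC TAA GAG ACG GAC ATG TCG CAA TTC — no ATG→stop ORF.
Frame -1: GGG AAT TGC GAC ATG TCC GTC TCT TAG GAT GGA GGA ATG ACC TAT CTT ACG TGA TTT ATG GTC TAG TCA ACC — ATG at 13, stop TAG at 25 → 15 nt; ATG at 37, stop TGA at 52 → 18 nt; ATG at 58, stop TAG at 64 → 9 nt.
Frame -2: GGA ATT GCG ACA TGT CCG TCT CTT AGG ATG GAG GAA TGA CCT ATC TTA CGT GAT TTA TGG TCT AGT CAA CCA — ATG at 29, stop TGA at 38 → 12 nt.
Frame -3: GAA TTG CGA CAT GTC CGT CTC TTA GGA TGG AGG AAT GAC CTA TCT TAC GTG ATT TAT GGT CTA GTC AAC — no ATG→stop ORF.
Longest: frame -1, positions 37–54, 18 nt = 6 codons = 5 aa. → 18 nucleotides.

18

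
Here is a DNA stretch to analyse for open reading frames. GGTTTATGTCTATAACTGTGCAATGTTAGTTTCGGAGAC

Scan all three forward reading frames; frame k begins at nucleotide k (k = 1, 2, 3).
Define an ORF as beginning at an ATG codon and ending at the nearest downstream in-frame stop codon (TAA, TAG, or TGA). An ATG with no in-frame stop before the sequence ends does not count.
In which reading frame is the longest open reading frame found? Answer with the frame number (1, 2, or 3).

Frame 1: GGT TTA TGT CTA TAA CTG TGC AAT GTT AGT TTC GGA GAC — no ATG→stop ORF.
Frame 2: GTT TAT GTC TAT AAC TGT GCA ATG TTA GTT TCG GAG — no ATG→stop ORF.
Frame 3: TTT ATG TCT ATA ACT GTG CAA TGT TAG TTT CGG AGA — ATG at 6, stop TAG at 27 → 24 nt.
Longest ORF is 24 nt in frame 3 (positions 6–29).

3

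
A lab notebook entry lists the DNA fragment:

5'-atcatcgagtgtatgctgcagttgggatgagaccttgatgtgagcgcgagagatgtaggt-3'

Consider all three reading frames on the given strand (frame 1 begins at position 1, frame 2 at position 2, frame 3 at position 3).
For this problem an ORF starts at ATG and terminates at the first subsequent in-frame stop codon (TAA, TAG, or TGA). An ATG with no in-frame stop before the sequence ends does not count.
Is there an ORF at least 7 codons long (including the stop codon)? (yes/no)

no

Frame 1: ATC ATC GAG TGT ATG CTG CAG TTG GGA TGA GAC CTT GAT GTG AGC GCG AGA GAT GTA GGT — ATG at 13, stop TGA at 28 → 18 nt.
Frame 2: TCA TCG AGT GTA TGC TGC AGT TGG GAT GAG ACC TTG ATG TGA GCG CGA GAG ATG TAG — ATG at 38, stop TGA at 41 → 6 nt; ATG at 53, stop TAG at 56 → 6 nt.
Frame 3: CAT CGA GTG TAT GCT GCA GTT GGG ATG AGA CCT TGA TGT GAG CGC GAG AGA TGT AGG — ATG at 27, stop TGA at 36 → 12 nt.
Largest ORF found is 6 codons < 7, so no.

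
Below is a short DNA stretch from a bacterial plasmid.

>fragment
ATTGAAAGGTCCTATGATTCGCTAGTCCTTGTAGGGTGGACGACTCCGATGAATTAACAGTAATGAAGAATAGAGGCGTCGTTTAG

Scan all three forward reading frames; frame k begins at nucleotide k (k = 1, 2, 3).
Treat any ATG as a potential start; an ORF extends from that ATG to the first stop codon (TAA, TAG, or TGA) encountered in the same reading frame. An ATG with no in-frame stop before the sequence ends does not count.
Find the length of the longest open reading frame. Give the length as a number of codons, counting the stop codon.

8

Frame 1: ATT GAA AGG TCC TAT GAT TCG CTA GTC CTT GTA GGG TGG ACG ACT CCG ATG AAT TAA CAG TAA TGA AGA ATA GAG GCG TCG TTT — ATG at 49, stop TAA at 55 → 9 nt.
Frame 2: TTG AAA GGT CCT ATG ATT CGC TAG TCC TTG TAG GGT GGA CGA CTC CGA TGA ATT AAC AGT AAT GAA GAA TAG AGG CGT CGT TTA — ATG at 14, stop TAG at 23 → 12 nt.
Frame 3: TGA AAG GTC CTA TGA TTC GCT AGT CCT TGT AGG GTG GAC GAC TCC GAT GAA TTA ACA GTA ATG AAG AAT AGA GGC GTC GTT TAG — ATG at 63, stop TAG at 84 → 24 nt.
Longest: frame 3, positions 63–86, 24 nt = 8 codons = 7 aa. → 8 codons.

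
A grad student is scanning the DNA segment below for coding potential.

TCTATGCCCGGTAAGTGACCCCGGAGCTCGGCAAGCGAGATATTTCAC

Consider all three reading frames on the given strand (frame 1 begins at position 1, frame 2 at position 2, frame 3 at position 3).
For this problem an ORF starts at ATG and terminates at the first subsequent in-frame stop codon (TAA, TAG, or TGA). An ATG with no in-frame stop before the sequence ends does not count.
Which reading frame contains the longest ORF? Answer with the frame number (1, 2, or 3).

1

Frame 1: TCT ATG CCC GGT AAG TGA CCC CGG AGC TCG GCA AGC GAG ATA TTT CAC — ATG at 4, stop TGA at 16 → 15 nt.
Frame 2: CTA TGC CCG GTA AGT GAC CCC GGA GCT CGG CAA GCG AGA TAT TTC — no ATG→stop ORF.
Frame 3: TAT GCC CGG TAA GTG ACC CCG GAG CTC GGC AAG CGA GAT ATT TCA — no ATG→stop ORF.
Longest ORF is 15 nt in frame 1 (positions 4–18).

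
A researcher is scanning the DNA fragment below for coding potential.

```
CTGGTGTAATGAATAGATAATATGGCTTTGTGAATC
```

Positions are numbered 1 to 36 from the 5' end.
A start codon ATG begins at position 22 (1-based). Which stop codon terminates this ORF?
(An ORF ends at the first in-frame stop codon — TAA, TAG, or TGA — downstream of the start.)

Codons from position 22: ATG (22–24), GCT (25–27), TTG (28–30), TGA (31–33).
The first in-frame stop codon is TGA.

TGA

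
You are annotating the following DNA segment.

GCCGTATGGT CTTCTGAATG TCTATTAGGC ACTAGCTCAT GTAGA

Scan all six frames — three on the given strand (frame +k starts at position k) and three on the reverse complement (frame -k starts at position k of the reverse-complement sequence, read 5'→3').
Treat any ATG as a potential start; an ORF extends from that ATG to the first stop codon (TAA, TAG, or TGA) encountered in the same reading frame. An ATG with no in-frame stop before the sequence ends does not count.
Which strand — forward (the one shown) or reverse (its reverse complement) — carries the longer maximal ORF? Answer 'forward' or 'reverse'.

Reverse complement (5'→3'): TCTACATGAGCTAGTGCCTAATAGACATTCAGAAGACCATACGGC
Frame +1: GCC GTA TGG TCT TCT GAA TGT CTA TTA GGC ACT AGC TCA TGT AGA — no ATG→stop ORF.
Frame +2: CCG TAT GGT CTT CTG AAT GTC TAT TAG GCA CTA GCT CAT GTA — no ATG→stop ORF.
Frame +3: CGT ATG GTC TTC TGA ATG TCT ATT AGG CAC TAG CTC ATG TAG — ATG at 6, stop TGA at 15 → 12 nt; ATG at 18, stop TAG at 33 → 18 nt; ATG at 39, stop TAG at 42 → 6 nt.
Frame -1: TCT ACA TGA GCT AGT GCC TAA TAG ACA TTC AGA AGA CCA TAC GGC — no ATG→stop ORF.
Frame -2: CTA CAT GAG CTA GTG CCT AAT AGA CAT TCA GAA GAC CAT ACG — no ATG→stop ORF.
Frame -3: TAC ATG AGC TAG TGC CTA ATA GAC ATT CAG AAG ACC ATA CGG — ATG at 6, stop TAG at 12 → 9 nt.
Forward-strand max 18 nt; reverse-strand max 9 nt. The forward strand has the longer ORF.

forward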